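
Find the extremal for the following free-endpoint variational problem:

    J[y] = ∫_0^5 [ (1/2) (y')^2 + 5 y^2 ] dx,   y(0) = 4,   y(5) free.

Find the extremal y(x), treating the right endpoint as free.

The Lagrangian L = (1/2) (y')^2 + 5 y^2 gives
    ∂L/∂y = 10 y,   ∂L/∂y' = y'.
Euler-Lagrange: y'' − 10 y = 0.
With k = sqrt(10), the general solution is
    y(x) = A cosh(sqrt(10) x) + B sinh(sqrt(10) x).
Fixed left endpoint y(0) = 4 ⇒ A = 4.
The right endpoint x = 5 is free, so the natural (transversality) condition is ∂L/∂y' |_{x=5} = 0, i.e. y'(5) = 0.
Compute y'(x) = A k sinh(k x) + B k cosh(k x), so
    y'(5) = A k sinh(k·5) + B k cosh(k·5) = 0
    ⇒ B = −A tanh(k·5) = − 4 tanh(sqrt(10)·5).
Therefore the extremal is
    y(x) = 4 cosh(sqrt(10) x) − 4 tanh(sqrt(10)·5) sinh(sqrt(10) x).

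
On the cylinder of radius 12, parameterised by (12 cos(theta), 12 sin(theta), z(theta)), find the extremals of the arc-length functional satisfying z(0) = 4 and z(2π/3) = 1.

Parameterise the cylinder of radius R = 12 as
    r(θ) = (12 cos θ, 12 sin θ, z(θ)).
The arc-length element is
    ds = sqrt(144 + (dz/dθ)^2) dθ,
so the Lagrangian is L = sqrt(144 + z'^2).
L depends on z' only, not on z or θ, so ∂L/∂z = 0 and
    ∂L/∂z' = z' / sqrt(144 + z'^2).
The Euler-Lagrange equation gives
    d/dθ( z' / sqrt(144 + z'^2) ) = 0,
so z' is constant. Integrating once:
    z(θ) = a θ + b,
a helix on the cylinder (a straight line when the cylinder is unrolled). The constants a, b are determined by the endpoint conditions.
With endpoint conditions z(0) = 4 and z(2π/3) = 1: from z(0) = b we get b = 4, and a·2π/3 + 4 = 1 gives a = -9/(2π), so
    z(θ) = (-9/(2π)) θ + 4.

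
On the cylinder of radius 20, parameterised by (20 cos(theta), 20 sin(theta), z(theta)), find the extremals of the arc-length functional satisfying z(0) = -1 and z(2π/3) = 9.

Parameterise the cylinder of radius R = 20 as
    r(θ) = (20 cos θ, 20 sin θ, z(θ)).
The arc-length element is
    ds = sqrt(400 + (dz/dθ)^2) dθ,
so the Lagrangian is L = sqrt(400 + z'^2).
L depends on z' only, not on z or θ, so ∂L/∂z = 0 and
    ∂L/∂z' = z' / sqrt(400 + z'^2).
The Euler-Lagrange equation gives
    d/dθ( z' / sqrt(400 + z'^2) ) = 0,
so z' is constant. Integrating once:
    z(θ) = a θ + b,
a helix on the cylinder (a straight line when the cylinder is unrolled). The constants a, b are determined by the endpoint conditions.
With endpoint conditions z(0) = -1 and z(2π/3) = 9: from z(0) = b we get b = -1, and a·2π/3 + -1 = 9 gives a = 15/π, so
    z(θ) = (15/π) θ − 1.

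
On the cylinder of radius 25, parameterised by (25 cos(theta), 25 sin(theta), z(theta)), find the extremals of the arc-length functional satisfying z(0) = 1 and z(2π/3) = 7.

Parameterise the cylinder of radius R = 25 as
    r(θ) = (25 cos θ, 25 sin θ, z(θ)).
The arc-length element is
    ds = sqrt(625 + (dz/dθ)^2) dθ,
so the Lagrangian is L = sqrt(625 + z'^2).
L depends on z' only, not on z or θ, so ∂L/∂z = 0 and
    ∂L/∂z' = z' / sqrt(625 + z'^2).
The Euler-Lagrange equation gives
    d/dθ( z' / sqrt(625 + z'^2) ) = 0,
so z' is constant. Integrating once:
    z(θ) = a θ + b,
a helix on the cylinder (a straight line when the cylinder is unrolled). The constants a, b are determined by the endpoint conditions.
With endpoint conditions z(0) = 1 and z(2π/3) = 7: from z(0) = b we get b = 1, and a·2π/3 + 1 = 7 gives a = 9/π, so
    z(θ) = (9/π) θ + 1.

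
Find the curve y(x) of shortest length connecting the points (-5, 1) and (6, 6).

Arc-length functional: J[y] = ∫ sqrt(1 + (y')^2) dx.
Lagrangian L = sqrt(1 + (y')^2) has no explicit y dependence, so ∂L/∂y = 0 and the Euler-Lagrange equation gives
    d/dx( y' / sqrt(1 + (y')^2) ) = 0  ⇒  y' / sqrt(1 + (y')^2) = const.
Hence y' is constant, so y(x) is affine.
Fitting the endpoints (-5, 1) and (6, 6):
    slope m = (6 − 1) / (6 − (-5)) = 5/11,
    intercept c = 1 − m·(-5) = 36/11.
Extremal: y(x) = (5/11) x + 36/11.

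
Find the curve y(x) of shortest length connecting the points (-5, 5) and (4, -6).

Arc-length functional: J[y] = ∫ sqrt(1 + (y')^2) dx.
Lagrangian L = sqrt(1 + (y')^2) has no explicit y dependence, so ∂L/∂y = 0 and the Euler-Lagrange equation gives
    d/dx( y' / sqrt(1 + (y')^2) ) = 0  ⇒  y' / sqrt(1 + (y')^2) = const.
Hence y' is constant, so y(x) is affine.
Fitting the endpoints (-5, 5) and (4, -6):
    slope m = ((-6) − 5) / (4 − (-5)) = -11/9,
    intercept c = 5 − m·(-5) = -10/9.
Extremal: y(x) = (-11/9) x - 10/9.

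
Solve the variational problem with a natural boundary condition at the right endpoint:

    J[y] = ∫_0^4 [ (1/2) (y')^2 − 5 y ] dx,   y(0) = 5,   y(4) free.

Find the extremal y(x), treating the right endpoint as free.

The Lagrangian L = (1/2) (y')^2 − 5 y gives
    ∂L/∂y = −5,   ∂L/∂y' = y'.
Euler-Lagrange: d/dx(y') − (−5) = 0, i.e. y'' + 5 = 0, so
    y(x) = −(5/2) x^2 + C1 x + C2.
Fixed left endpoint y(0) = 5 ⇒ C2 = 5.
The right endpoint x = 4 is free, so the natural (transversality) condition is ∂L/∂y' |_{x=4} = 0, i.e. y'(4) = 0.
Compute y'(x) = −5 x + C1, so y'(4) = −20 + C1 = 0 ⇒ C1 = 20.
Therefore the extremal is
    y(x) = −(5/2) x^2 + 20 x + 5.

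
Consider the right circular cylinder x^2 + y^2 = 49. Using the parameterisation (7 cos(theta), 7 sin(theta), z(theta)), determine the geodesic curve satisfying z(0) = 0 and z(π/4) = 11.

Parameterise the cylinder of radius R = 7 as
    r(θ) = (7 cos θ, 7 sin θ, z(θ)).
The arc-length element is
    ds = sqrt(49 + (dz/dθ)^2) dθ,
so the Lagrangian is L = sqrt(49 + z'^2).
L depends on z' only, not on z or θ, so ∂L/∂z = 0 and
    ∂L/∂z' = z' / sqrt(49 + z'^2).
The Euler-Lagrange equation gives
    d/dθ( z' / sqrt(49 + z'^2) ) = 0,
so z' is constant. Integrating once:
    z(θ) = a θ + b,
a helix on the cylinder (a straight line when the cylinder is unrolled). The constants a, b are determined by the endpoint conditions.
With endpoint conditions z(0) = 0 and z(π/4) = 11: from z(0) = b we get b = 0, and a·π/4 + 0 = 11 gives a = 44/π, so
    z(θ) = (44/π) θ.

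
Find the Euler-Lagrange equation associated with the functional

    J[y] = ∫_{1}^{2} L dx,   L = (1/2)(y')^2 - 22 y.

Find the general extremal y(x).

The Lagrangian is L = (1/2)(y')^2 - 22 y.
∂L/∂y = -22.
∂L/∂y' = y'.
The Euler-Lagrange equation d/dx(∂L/∂y') − ∂L/∂y = 0 becomes:
    y'' + 22 = 0
General solution: y(x) = -11 x^2 + A x + B, where A and B are arbitrary constants fixed by the endpoint conditions.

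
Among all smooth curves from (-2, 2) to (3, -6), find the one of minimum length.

Arc-length functional: J[y] = ∫ sqrt(1 + (y')^2) dx.
Lagrangian L = sqrt(1 + (y')^2) has no explicit y dependence, so ∂L/∂y = 0 and the Euler-Lagrange equation gives
    d/dx( y' / sqrt(1 + (y')^2) ) = 0  ⇒  y' / sqrt(1 + (y')^2) = const.
Hence y' is constant, so y(x) is affine.
Fitting the endpoints (-2, 2) and (3, -6):
    slope m = ((-6) − 2) / (3 − (-2)) = -8/5,
    intercept c = 2 − m·(-2) = -6/5.
Extremal: y(x) = (-8/5) x - 6/5.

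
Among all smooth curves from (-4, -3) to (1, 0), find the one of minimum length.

Arc-length functional: J[y] = ∫ sqrt(1 + (y')^2) dx.
Lagrangian L = sqrt(1 + (y')^2) has no explicit y dependence, so ∂L/∂y = 0 and the Euler-Lagrange equation gives
    d/dx( y' / sqrt(1 + (y')^2) ) = 0  ⇒  y' / sqrt(1 + (y')^2) = const.
Hence y' is constant, so y(x) is affine.
Fitting the endpoints (-4, -3) and (1, 0):
    slope m = (0 − (-3)) / (1 − (-4)) = 3/5,
    intercept c = (-3) − m·(-4) = -3/5.
Extremal: y(x) = (3/5) x - 3/5.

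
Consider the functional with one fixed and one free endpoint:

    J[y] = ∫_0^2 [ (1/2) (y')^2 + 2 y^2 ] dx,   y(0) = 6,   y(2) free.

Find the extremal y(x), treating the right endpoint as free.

The Lagrangian L = (1/2) (y')^2 + 2 y^2 gives
    ∂L/∂y = 4 y,   ∂L/∂y' = y'.
Euler-Lagrange: y'' − 4 y = 0.
With k = 2, the general solution is
    y(x) = A cosh(2 x) + B sinh(2 x).
Fixed left endpoint y(0) = 6 ⇒ A = 6.
The right endpoint x = 2 is free, so the natural (transversality) condition is ∂L/∂y' |_{x=2} = 0, i.e. y'(2) = 0.
Compute y'(x) = A k sinh(k x) + B k cosh(k x), so
    y'(2) = A k sinh(k·2) + B k cosh(k·2) = 0
    ⇒ B = −A tanh(k·2) = − 6 tanh(2·2).
Therefore the extremal is
    y(x) = 6 cosh(2 x) − 6 tanh(2·2) sinh(2 x).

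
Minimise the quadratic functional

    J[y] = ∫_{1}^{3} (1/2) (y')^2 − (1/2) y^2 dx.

The Lagrangian is L = (1/2) (y')^2 − (1/2) y^2.
Compute ∂L/∂y = -y, ∂L/∂y' = y'.
The Euler-Lagrange equation d/dx(∂L/∂y') − ∂L/∂y = 0 reduces to
    y'' + y = 0.
Its general solution is
    y(x) = A sin(x) + B cos(x),
with A, B fixed by the endpoint conditions.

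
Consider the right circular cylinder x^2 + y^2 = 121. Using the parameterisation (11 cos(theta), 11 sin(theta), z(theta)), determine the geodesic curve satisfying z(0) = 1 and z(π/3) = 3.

Parameterise the cylinder of radius R = 11 as
    r(θ) = (11 cos θ, 11 sin θ, z(θ)).
The arc-length element is
    ds = sqrt(121 + (dz/dθ)^2) dθ,
so the Lagrangian is L = sqrt(121 + z'^2).
L depends on z' only, not on z or θ, so ∂L/∂z = 0 and
    ∂L/∂z' = z' / sqrt(121 + z'^2).
The Euler-Lagrange equation gives
    d/dθ( z' / sqrt(121 + z'^2) ) = 0,
so z' is constant. Integrating once:
    z(θ) = a θ + b,
a helix on the cylinder (a straight line when the cylinder is unrolled). The constants a, b are determined by the endpoint conditions.
With endpoint conditions z(0) = 1 and z(π/3) = 3: from z(0) = b we get b = 1, and a·π/3 + 1 = 3 gives a = 6/π, so
    z(θ) = (6/π) θ + 1.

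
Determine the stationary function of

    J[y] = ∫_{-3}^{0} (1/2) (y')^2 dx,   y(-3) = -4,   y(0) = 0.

The Lagrangian is L = (1/2) (y')^2.
Compute ∂L/∂y = 0, ∂L/∂y' = y'.
The Euler-Lagrange equation d/dx(∂L/∂y') − ∂L/∂y = 0 reduces to
    y'' = 0.
Its general solution is
    y(x) = A x + B,
with A, B fixed by the endpoint conditions.
Applying the endpoint conditions y(-3) = -4 and y(0) = 0: solve A·-3 + B = -4 and A·0 + B = 0. Subtracting gives A(0 − -3) = 0 − -4, so A = 4/3, and B = -4 − A·-3 = 0. Therefore
    y(x) = (4/3) x.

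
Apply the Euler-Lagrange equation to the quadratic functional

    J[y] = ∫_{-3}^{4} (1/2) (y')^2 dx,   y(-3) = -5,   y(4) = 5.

The Lagrangian is L = (1/2) (y')^2.
Compute ∂L/∂y = 0, ∂L/∂y' = y'.
The Euler-Lagrange equation d/dx(∂L/∂y') − ∂L/∂y = 0 reduces to
    y'' = 0.
Its general solution is
    y(x) = A x + B,
with A, B fixed by the endpoint conditions.
Applying the endpoint conditions y(-3) = -5 and y(4) = 5: solve A·-3 + B = -5 and A·4 + B = 5. Subtracting gives A(4 − -3) = 5 − -5, so A = 10/7, and B = -5 − A·-3 = -5/7. Therefore
    y(x) = (10/7) x - 5/7.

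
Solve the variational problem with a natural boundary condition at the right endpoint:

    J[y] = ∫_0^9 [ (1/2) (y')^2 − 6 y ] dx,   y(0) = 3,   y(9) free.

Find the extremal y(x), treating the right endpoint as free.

The Lagrangian L = (1/2) (y')^2 − 6 y gives
    ∂L/∂y = −6,   ∂L/∂y' = y'.
Euler-Lagrange: d/dx(y') − (−6) = 0, i.e. y'' + 6 = 0, so
    y(x) = −(6/2) x^2 + C1 x + C2.
Fixed left endpoint y(0) = 3 ⇒ C2 = 3.
The right endpoint x = 9 is free, so the natural (transversality) condition is ∂L/∂y' |_{x=9} = 0, i.e. y'(9) = 0.
Compute y'(x) = −6 x + C1, so y'(9) = −54 + C1 = 0 ⇒ C1 = 54.
Therefore the extremal is
    y(x) = −3 x^2 + 54 x + 3.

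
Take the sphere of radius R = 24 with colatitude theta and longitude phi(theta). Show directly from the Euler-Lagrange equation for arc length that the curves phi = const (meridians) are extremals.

On the sphere of radius R = 24 with spherical coordinates (θ, φ), the induced metric is
    ds^2 = 576(dθ^2 + sin^2(θ) dφ^2).
Using θ as the parameter, the arc-length functional becomes
    J[φ] = ∫ 24 sqrt(1 + sin^2(θ) (dφ/dθ)^2) dθ.
So L = 24 sqrt(1 + sin^2(θ) φ'^2). Compute
    ∂L/∂φ = 0  (L has no explicit φ dependence),
    ∂L/∂φ' = 24 sin^2(θ) φ' / sqrt(1 + sin^2(θ) φ'^2).
For the candidate φ(θ) = c (constant), φ' = 0, so ∂L/∂φ' evaluated along the candidate vanishes, and ∂L/∂φ is identically zero. Hence
    d/dθ(∂L/∂φ') − ∂L/∂φ = 0
is satisfied. Therefore meridians φ = const are extremals of arc length — they are geodesics on the sphere.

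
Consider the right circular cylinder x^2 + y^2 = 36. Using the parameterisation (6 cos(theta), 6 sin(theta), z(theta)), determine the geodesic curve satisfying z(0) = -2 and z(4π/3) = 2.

Parameterise the cylinder of radius R = 6 as
    r(θ) = (6 cos θ, 6 sin θ, z(θ)).
The arc-length element is
    ds = sqrt(36 + (dz/dθ)^2) dθ,
so the Lagrangian is L = sqrt(36 + z'^2).
L depends on z' only, not on z or θ, so ∂L/∂z = 0 and
    ∂L/∂z' = z' / sqrt(36 + z'^2).
The Euler-Lagrange equation gives
    d/dθ( z' / sqrt(36 + z'^2) ) = 0,
so z' is constant. Integrating once:
    z(θ) = a θ + b,
a helix on the cylinder (a straight line when the cylinder is unrolled). The constants a, b are determined by the endpoint conditions.
With endpoint conditions z(0) = -2 and z(4π/3) = 2: from z(0) = b we get b = -2, and a·4π/3 + -2 = 2 gives a = 3/π, so
    z(θ) = (3/π) θ − 2.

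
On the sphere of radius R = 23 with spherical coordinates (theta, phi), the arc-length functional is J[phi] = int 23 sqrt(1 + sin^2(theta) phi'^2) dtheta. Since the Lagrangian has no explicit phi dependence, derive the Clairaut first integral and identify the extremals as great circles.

On the sphere of radius R = 23 with spherical coordinates (θ, φ), the induced metric is
    ds^2 = 529(dθ^2 + sin^2(θ) dφ^2).
Parameterise by θ; the arc-length functional is
    J[φ] = ∫ 23 sqrt(1 + sin^2(θ) (dφ/dθ)^2) dθ,
so L = 23 sqrt(1 + sin^2(θ) φ'^2). Compute
    ∂L/∂φ = 0  (L has no explicit φ dependence),
    ∂L/∂φ' = 23 sin^2(θ) φ' / sqrt(1 + sin^2(θ) φ'^2).
Since ∂L/∂φ = 0, the Euler-Lagrange equation
    d/dθ(∂L/∂φ') − ∂L/∂φ = 0
reduces to d/dθ(∂L/∂φ') = 0, i.e. the momentum conjugate to φ is conserved:
    23 sin^2(θ) φ' / sqrt(1 + sin^2(θ) φ'^2) = C.
The overall factor of 23 is constant, so dividing through gives Clairaut's relation sin^2(θ) φ' / sqrt(1 + sin^2(θ) φ'^2) = C' (with C' = C/23). Solving for φ' and integrating gives the great-circle family
    cot(θ) = A cos(φ − φ_0),
i.e. the intersection of the sphere with a plane through the origin. The two constants A and φ_0 (equivalently C and one phase) are fixed by the two endpoint conditions.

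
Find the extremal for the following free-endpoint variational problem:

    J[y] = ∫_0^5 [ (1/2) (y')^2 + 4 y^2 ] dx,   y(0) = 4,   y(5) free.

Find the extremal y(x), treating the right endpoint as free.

The Lagrangian L = (1/2) (y')^2 + 4 y^2 gives
    ∂L/∂y = 8 y,   ∂L/∂y' = y'.
Euler-Lagrange: y'' − 8 y = 0.
With k = sqrt(8), the general solution is
    y(x) = A cosh(sqrt(8) x) + B sinh(sqrt(8) x).
Fixed left endpoint y(0) = 4 ⇒ A = 4.
The right endpoint x = 5 is free, so the natural (transversality) condition is ∂L/∂y' |_{x=5} = 0, i.e. y'(5) = 0.
Compute y'(x) = A k sinh(k x) + B k cosh(k x), so
    y'(5) = A k sinh(k·5) + B k cosh(k·5) = 0
    ⇒ B = −A tanh(k·5) = − 4 tanh(sqrt(8)·5).
Therefore the extremal is
    y(x) = 4 cosh(sqrt(8) x) − 4 tanh(sqrt(8)·5) sinh(sqrt(8) x).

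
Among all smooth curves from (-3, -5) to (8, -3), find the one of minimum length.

Arc-length functional: J[y] = ∫ sqrt(1 + (y')^2) dx.
Lagrangian L = sqrt(1 + (y')^2) has no explicit y dependence, so ∂L/∂y = 0 and the Euler-Lagrange equation gives
    d/dx( y' / sqrt(1 + (y')^2) ) = 0  ⇒  y' / sqrt(1 + (y')^2) = const.
Hence y' is constant, so y(x) is affine.
Fitting the endpoints (-3, -5) and (8, -3):
    slope m = ((-3) − (-5)) / (8 − (-3)) = 2/11,
    intercept c = (-5) − m·(-3) = -49/11.
Extremal: y(x) = (2/11) x - 49/11.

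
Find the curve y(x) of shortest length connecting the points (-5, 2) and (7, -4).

Arc-length functional: J[y] = ∫ sqrt(1 + (y')^2) dx.
Lagrangian L = sqrt(1 + (y')^2) has no explicit y dependence, so ∂L/∂y = 0 and the Euler-Lagrange equation gives
    d/dx( y' / sqrt(1 + (y')^2) ) = 0  ⇒  y' / sqrt(1 + (y')^2) = const.
Hence y' is constant, so y(x) is affine.
Fitting the endpoints (-5, 2) and (7, -4):
    slope m = ((-4) − 2) / (7 − (-5)) = -1/2,
    intercept c = 2 − m·(-5) = -1/2.
Extremal: y(x) = (-1/2) x - 1/2.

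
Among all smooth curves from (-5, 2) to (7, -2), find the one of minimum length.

Arc-length functional: J[y] = ∫ sqrt(1 + (y')^2) dx.
Lagrangian L = sqrt(1 + (y')^2) has no explicit y dependence, so ∂L/∂y = 0 and the Euler-Lagrange equation gives
    d/dx( y' / sqrt(1 + (y')^2) ) = 0  ⇒  y' / sqrt(1 + (y')^2) = const.
Hence y' is constant, so y(x) is affine.
Fitting the endpoints (-5, 2) and (7, -2):
    slope m = ((-2) − 2) / (7 − (-5)) = -1/3,
    intercept c = 2 − m·(-5) = 1/3.
Extremal: y(x) = (-1/3) x + 1/3.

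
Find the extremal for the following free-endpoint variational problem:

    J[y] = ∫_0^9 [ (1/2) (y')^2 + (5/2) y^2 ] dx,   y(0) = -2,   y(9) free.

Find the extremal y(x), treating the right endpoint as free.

The Lagrangian L = (1/2) (y')^2 + (5/2) y^2 gives
    ∂L/∂y = 5 y,   ∂L/∂y' = y'.
Euler-Lagrange: y'' − 5 y = 0.
With k = sqrt(5), the general solution is
    y(x) = A cosh(sqrt(5) x) + B sinh(sqrt(5) x).
Fixed left endpoint y(0) = -2 ⇒ A = -2.
The right endpoint x = 9 is free, so the natural (transversality) condition is ∂L/∂y' |_{x=9} = 0, i.e. y'(9) = 0.
Compute y'(x) = A k sinh(k x) + B k cosh(k x), so
    y'(9) = A k sinh(k·9) + B k cosh(k·9) = 0
    ⇒ B = −A tanh(k·9) = 2 tanh(sqrt(5)·9).
Therefore the extremal is
    y(x) = −2 cosh(sqrt(5) x) + 2 tanh(sqrt(5)·9) sinh(sqrt(5) x).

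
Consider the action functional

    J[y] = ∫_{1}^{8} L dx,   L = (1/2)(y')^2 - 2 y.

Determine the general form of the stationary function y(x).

The Lagrangian is L = (1/2)(y')^2 - 2 y.
∂L/∂y = -2.
∂L/∂y' = y'.
The Euler-Lagrange equation d/dx(∂L/∂y') − ∂L/∂y = 0 becomes:
    y'' + 2 = 0
General solution: y(x) = -x^2 + A x + B, where A and B are arbitrary constants fixed by the endpoint conditions.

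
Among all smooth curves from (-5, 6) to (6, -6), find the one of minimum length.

Arc-length functional: J[y] = ∫ sqrt(1 + (y')^2) dx.
Lagrangian L = sqrt(1 + (y')^2) has no explicit y dependence, so ∂L/∂y = 0 and the Euler-Lagrange equation gives
    d/dx( y' / sqrt(1 + (y')^2) ) = 0  ⇒  y' / sqrt(1 + (y')^2) = const.
Hence y' is constant, so y(x) is affine.
Fitting the endpoints (-5, 6) and (6, -6):
    slope m = ((-6) − 6) / (6 − (-5)) = -12/11,
    intercept c = 6 − m·(-5) = 6/11.
Extremal: y(x) = (-12/11) x + 6/11.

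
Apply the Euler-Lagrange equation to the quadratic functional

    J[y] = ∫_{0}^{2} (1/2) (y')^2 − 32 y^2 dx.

The Lagrangian is L = (1/2) (y')^2 − 32 y^2.
Compute ∂L/∂y = -64y, ∂L/∂y' = y'.
The Euler-Lagrange equation d/dx(∂L/∂y') − ∂L/∂y = 0 reduces to
    y'' + 64 y = 0.
Its general solution is
    y(x) = A sin(8x) + B cos(8x),
with A, B fixed by the endpoint conditions.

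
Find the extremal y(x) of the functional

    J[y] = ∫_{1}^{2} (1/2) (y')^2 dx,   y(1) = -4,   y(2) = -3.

The Lagrangian is L = (1/2) (y')^2.
Compute ∂L/∂y = 0, ∂L/∂y' = y'.
The Euler-Lagrange equation d/dx(∂L/∂y') − ∂L/∂y = 0 reduces to
    y'' = 0.
Its general solution is
    y(x) = A x + B,
with A, B fixed by the endpoint conditions.
Applying the endpoint conditions y(1) = -4 and y(2) = -3: solve A·1 + B = -4 and A·2 + B = -3. Subtracting gives A(2 − 1) = -3 − -4, so A = 1, and B = -4 − A·1 = -5. Therefore
    y(x) = x - 5.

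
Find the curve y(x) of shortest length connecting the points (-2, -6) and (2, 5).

Arc-length functional: J[y] = ∫ sqrt(1 + (y')^2) dx.
Lagrangian L = sqrt(1 + (y')^2) has no explicit y dependence, so ∂L/∂y = 0 and the Euler-Lagrange equation gives
    d/dx( y' / sqrt(1 + (y')^2) ) = 0  ⇒  y' / sqrt(1 + (y')^2) = const.
Hence y' is constant, so y(x) is affine.
Fitting the endpoints (-2, -6) and (2, 5):
    slope m = (5 − (-6)) / (2 − (-2)) = 11/4,
    intercept c = (-6) − m·(-2) = -1/2.
Extremal: y(x) = (11/4) x - 1/2.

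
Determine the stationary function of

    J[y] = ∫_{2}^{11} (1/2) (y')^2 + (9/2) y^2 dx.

The Lagrangian is L = (1/2) (y')^2 + (9/2) y^2.
Compute ∂L/∂y = 9y, ∂L/∂y' = y'.
The Euler-Lagrange equation d/dx(∂L/∂y') − ∂L/∂y = 0 reduces to
    y'' − 9 y = 0.
Its general solution is
    y(x) = A e^(3x) + B e^(−3x),
with A, B fixed by the endpoint conditions.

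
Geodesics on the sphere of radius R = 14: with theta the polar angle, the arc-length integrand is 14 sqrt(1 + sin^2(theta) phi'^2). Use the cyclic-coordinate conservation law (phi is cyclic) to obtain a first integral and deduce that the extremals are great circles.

On the sphere of radius R = 14 with spherical coordinates (θ, φ), the induced metric is
    ds^2 = 196(dθ^2 + sin^2(θ) dφ^2).
Parameterise by θ; the arc-length functional is
    J[φ] = ∫ 14 sqrt(1 + sin^2(θ) (dφ/dθ)^2) dθ,
so L = 14 sqrt(1 + sin^2(θ) φ'^2). Compute
    ∂L/∂φ = 0  (L has no explicit φ dependence),
    ∂L/∂φ' = 14 sin^2(θ) φ' / sqrt(1 + sin^2(θ) φ'^2).
Since ∂L/∂φ = 0, the Euler-Lagrange equation
    d/dθ(∂L/∂φ') − ∂L/∂φ = 0
reduces to d/dθ(∂L/∂φ') = 0, i.e. the momentum conjugate to φ is conserved:
    14 sin^2(θ) φ' / sqrt(1 + sin^2(θ) φ'^2) = C.
The overall factor of 14 is constant, so dividing through gives Clairaut's relation sin^2(θ) φ' / sqrt(1 + sin^2(θ) φ'^2) = C' (with C' = C/14). Solving for φ' and integrating gives the great-circle family
    cot(θ) = A cos(φ − φ_0),
i.e. the intersection of the sphere with a plane through the origin. The two constants A and φ_0 (equivalently C and one phase) are fixed by the two endpoint conditions.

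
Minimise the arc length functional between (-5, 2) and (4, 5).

Arc-length functional: J[y] = ∫ sqrt(1 + (y')^2) dx.
Lagrangian L = sqrt(1 + (y')^2) has no explicit y dependence, so ∂L/∂y = 0 and the Euler-Lagrange equation gives
    d/dx( y' / sqrt(1 + (y')^2) ) = 0  ⇒  y' / sqrt(1 + (y')^2) = const.
Hence y' is constant, so y(x) is affine.
Fitting the endpoints (-5, 2) and (4, 5):
    slope m = (5 − 2) / (4 − (-5)) = 1/3,
    intercept c = 2 − m·(-5) = 11/3.
Extremal: y(x) = (1/3) x + 11/3.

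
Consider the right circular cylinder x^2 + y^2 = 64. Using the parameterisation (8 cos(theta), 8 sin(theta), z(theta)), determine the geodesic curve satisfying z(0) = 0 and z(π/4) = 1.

Parameterise the cylinder of radius R = 8 as
    r(θ) = (8 cos θ, 8 sin θ, z(θ)).
The arc-length element is
    ds = sqrt(64 + (dz/dθ)^2) dθ,
so the Lagrangian is L = sqrt(64 + z'^2).
L depends on z' only, not on z or θ, so ∂L/∂z = 0 and
    ∂L/∂z' = z' / sqrt(64 + z'^2).
The Euler-Lagrange equation gives
    d/dθ( z' / sqrt(64 + z'^2) ) = 0,
so z' is constant. Integrating once:
    z(θ) = a θ + b,
a helix on the cylinder (a straight line when the cylinder is unrolled). The constants a, b are determined by the endpoint conditions.
With endpoint conditions z(0) = 0 and z(π/4) = 1: from z(0) = b we get b = 0, and a·π/4 + 0 = 1 gives a = 4/π, so
    z(θ) = (4/π) θ.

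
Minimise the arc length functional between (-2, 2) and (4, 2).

Arc-length functional: J[y] = ∫ sqrt(1 + (y')^2) dx.
Lagrangian L = sqrt(1 + (y')^2) has no explicit y dependence, so ∂L/∂y = 0 and the Euler-Lagrange equation gives
    d/dx( y' / sqrt(1 + (y')^2) ) = 0  ⇒  y' / sqrt(1 + (y')^2) = const.
Hence y' is constant, so y(x) is affine.
Fitting the endpoints (-2, 2) and (4, 2):
    slope m = (2 − 2) / (4 − (-2)) = 0,
    intercept c = 2 − m·(-2) = 2.
Extremal: y(x) = 2.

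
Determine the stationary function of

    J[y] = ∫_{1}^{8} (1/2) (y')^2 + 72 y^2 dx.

The Lagrangian is L = (1/2) (y')^2 + 72 y^2.
Compute ∂L/∂y = 144y, ∂L/∂y' = y'.
The Euler-Lagrange equation d/dx(∂L/∂y') − ∂L/∂y = 0 reduces to
    y'' − 144 y = 0.
Its general solution is
    y(x) = A e^(12x) + B e^(−12x),
with A, B fixed by the endpoint conditions.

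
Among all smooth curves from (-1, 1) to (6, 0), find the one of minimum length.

Arc-length functional: J[y] = ∫ sqrt(1 + (y')^2) dx.
Lagrangian L = sqrt(1 + (y')^2) has no explicit y dependence, so ∂L/∂y = 0 and the Euler-Lagrange equation gives
    d/dx( y' / sqrt(1 + (y')^2) ) = 0  ⇒  y' / sqrt(1 + (y')^2) = const.
Hence y' is constant, so y(x) is affine.
Fitting the endpoints (-1, 1) and (6, 0):
    slope m = (0 − 1) / (6 − (-1)) = -1/7,
    intercept c = 1 − m·(-1) = 6/7.
Extremal: y(x) = (-1/7) x + 6/7.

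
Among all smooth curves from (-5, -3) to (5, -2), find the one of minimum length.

Arc-length functional: J[y] = ∫ sqrt(1 + (y')^2) dx.
Lagrangian L = sqrt(1 + (y')^2) has no explicit y dependence, so ∂L/∂y = 0 and the Euler-Lagrange equation gives
    d/dx( y' / sqrt(1 + (y')^2) ) = 0  ⇒  y' / sqrt(1 + (y')^2) = const.
Hence y' is constant, so y(x) is affine.
Fitting the endpoints (-5, -3) and (5, -2):
    slope m = ((-2) − (-3)) / (5 − (-5)) = 1/10,
    intercept c = (-3) − m·(-5) = -5/2.
Extremal: y(x) = (1/10) x - 5/2.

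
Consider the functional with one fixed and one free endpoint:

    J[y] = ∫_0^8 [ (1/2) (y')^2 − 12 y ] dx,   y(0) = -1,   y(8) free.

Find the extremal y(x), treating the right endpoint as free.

The Lagrangian L = (1/2) (y')^2 − 12 y gives
    ∂L/∂y = −12,   ∂L/∂y' = y'.
Euler-Lagrange: d/dx(y') − (−12) = 0, i.e. y'' + 12 = 0, so
    y(x) = −(12/2) x^2 + C1 x + C2.
Fixed left endpoint y(0) = -1 ⇒ C2 = -1.
The right endpoint x = 8 is free, so the natural (transversality) condition is ∂L/∂y' |_{x=8} = 0, i.e. y'(8) = 0.
Compute y'(x) = −12 x + C1, so y'(8) = −96 + C1 = 0 ⇒ C1 = 96.
Therefore the extremal is
    y(x) = −6 x^2 + 96 x − 1.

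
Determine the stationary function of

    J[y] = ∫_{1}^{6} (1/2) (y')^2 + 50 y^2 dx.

The Lagrangian is L = (1/2) (y')^2 + 50 y^2.
Compute ∂L/∂y = 100y, ∂L/∂y' = y'.
The Euler-Lagrange equation d/dx(∂L/∂y') − ∂L/∂y = 0 reduces to
    y'' − 100 y = 0.
Its general solution is
    y(x) = A e^(10x) + B e^(−10x),
with A, B fixed by the endpoint conditions.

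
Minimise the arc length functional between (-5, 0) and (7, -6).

Arc-length functional: J[y] = ∫ sqrt(1 + (y')^2) dx.
Lagrangian L = sqrt(1 + (y')^2) has no explicit y dependence, so ∂L/∂y = 0 and the Euler-Lagrange equation gives
    d/dx( y' / sqrt(1 + (y')^2) ) = 0  ⇒  y' / sqrt(1 + (y')^2) = const.
Hence y' is constant, so y(x) is affine.
Fitting the endpoints (-5, 0) and (7, -6):
    slope m = ((-6) − 0) / (7 − (-5)) = -1/2,
    intercept c = 0 − m·(-5) = -5/2.
Extremal: y(x) = (-1/2) x - 5/2.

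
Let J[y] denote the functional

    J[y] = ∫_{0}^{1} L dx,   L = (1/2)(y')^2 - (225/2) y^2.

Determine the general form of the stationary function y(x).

The Lagrangian is L = (1/2)(y')^2 - (225/2) y^2.
∂L/∂y = -225y.
∂L/∂y' = y'.
The Euler-Lagrange equation d/dx(∂L/∂y') − ∂L/∂y = 0 becomes:
    y'' + 225 y = 0
General solution: y(x) = A sin(15x) + B cos(15x), where A and B are arbitrary constants fixed by the endpoint conditions.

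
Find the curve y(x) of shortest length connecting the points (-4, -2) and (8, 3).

Arc-length functional: J[y] = ∫ sqrt(1 + (y')^2) dx.
Lagrangian L = sqrt(1 + (y')^2) has no explicit y dependence, so ∂L/∂y = 0 and the Euler-Lagrange equation gives
    d/dx( y' / sqrt(1 + (y')^2) ) = 0  ⇒  y' / sqrt(1 + (y')^2) = const.
Hence y' is constant, so y(x) is affine.
Fitting the endpoints (-4, -2) and (8, 3):
    slope m = (3 − (-2)) / (8 − (-4)) = 5/12,
    intercept c = (-2) − m·(-4) = -1/3.
Extremal: y(x) = (5/12) x - 1/3.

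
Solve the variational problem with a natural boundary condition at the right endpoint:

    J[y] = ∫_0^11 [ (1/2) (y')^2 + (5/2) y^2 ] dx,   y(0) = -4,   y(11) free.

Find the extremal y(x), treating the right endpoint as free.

The Lagrangian L = (1/2) (y')^2 + (5/2) y^2 gives
    ∂L/∂y = 5 y,   ∂L/∂y' = y'.
Euler-Lagrange: y'' − 5 y = 0.
With k = sqrt(5), the general solution is
    y(x) = A cosh(sqrt(5) x) + B sinh(sqrt(5) x).
Fixed left endpoint y(0) = -4 ⇒ A = -4.
The right endpoint x = 11 is free, so the natural (transversality) condition is ∂L/∂y' |_{x=11} = 0, i.e. y'(11) = 0.
Compute y'(x) = A k sinh(k x) + B k cosh(k x), so
    y'(11) = A k sinh(k·11) + B k cosh(k·11) = 0
    ⇒ B = −A tanh(k·11) = 4 tanh(sqrt(5)·11).
Therefore the extremal is
    y(x) = −4 cosh(sqrt(5) x) + 4 tanh(sqrt(5)·11) sinh(sqrt(5) x).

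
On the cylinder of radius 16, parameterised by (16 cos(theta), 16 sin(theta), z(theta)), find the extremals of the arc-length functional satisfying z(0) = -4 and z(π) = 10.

Parameterise the cylinder of radius R = 16 as
    r(θ) = (16 cos θ, 16 sin θ, z(θ)).
The arc-length element is
    ds = sqrt(256 + (dz/dθ)^2) dθ,
so the Lagrangian is L = sqrt(256 + z'^2).
L depends on z' only, not on z or θ, so ∂L/∂z = 0 and
    ∂L/∂z' = z' / sqrt(256 + z'^2).
The Euler-Lagrange equation gives
    d/dθ( z' / sqrt(256 + z'^2) ) = 0,
so z' is constant. Integrating once:
    z(θ) = a θ + b,
a helix on the cylinder (a straight line when the cylinder is unrolled). The constants a, b are determined by the endpoint conditions.
With endpoint conditions z(0) = -4 and z(π) = 10: from z(0) = b we get b = -4, and a·π + -4 = 10 gives a = 14/π, so
    z(θ) = (14/π) θ − 4.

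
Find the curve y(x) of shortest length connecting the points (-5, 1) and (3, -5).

Arc-length functional: J[y] = ∫ sqrt(1 + (y')^2) dx.
Lagrangian L = sqrt(1 + (y')^2) has no explicit y dependence, so ∂L/∂y = 0 and the Euler-Lagrange equation gives
    d/dx( y' / sqrt(1 + (y')^2) ) = 0  ⇒  y' / sqrt(1 + (y')^2) = const.
Hence y' is constant, so y(x) is affine.
Fitting the endpoints (-5, 1) and (3, -5):
    slope m = ((-5) − 1) / (3 − (-5)) = -3/4,
    intercept c = 1 − m·(-5) = -11/4.
Extremal: y(x) = (-3/4) x - 11/4.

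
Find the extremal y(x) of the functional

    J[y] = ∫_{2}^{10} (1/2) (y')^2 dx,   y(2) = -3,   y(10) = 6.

The Lagrangian is L = (1/2) (y')^2.
Compute ∂L/∂y = 0, ∂L/∂y' = y'.
The Euler-Lagrange equation d/dx(∂L/∂y') − ∂L/∂y = 0 reduces to
    y'' = 0.
Its general solution is
    y(x) = A x + B,
with A, B fixed by the endpoint conditions.
Applying the endpoint conditions y(2) = -3 and y(10) = 6: solve A·2 + B = -3 and A·10 + B = 6. Subtracting gives A(10 − 2) = 6 − -3, so A = 9/8, and B = -3 − A·2 = -21/4. Therefore
    y(x) = (9/8) x - 21/4.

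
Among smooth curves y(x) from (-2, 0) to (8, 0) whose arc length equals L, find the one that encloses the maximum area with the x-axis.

Set up the augmented Lagrangian using a multiplier λ for the length constraint:
    F(y, y') = y − λ sqrt(1 + y'^2).
F has no explicit x dependence, so the Beltrami identity yields a first integral
    F − y' ∂F/∂y' = C.
Compute ∂F/∂y' = −λ y' / sqrt(1 + y'^2). Then
    y − λ sqrt(1 + y'^2) + λ y'^2 / sqrt(1 + y'^2) = C
    ⇒  y − λ / sqrt(1 + y'^2) = C.
Solving for y' and integrating gives
    (x − a)^2 + (y − b)^2 = λ^2,
a circular arc of radius λ. The constants a, b are determined by the endpoint conditions y(-2) = y(8) = 0, and λ is fixed implicitly by the length constraint
    ∫_{-2}^{8} sqrt(1 + y'^2) dx = L.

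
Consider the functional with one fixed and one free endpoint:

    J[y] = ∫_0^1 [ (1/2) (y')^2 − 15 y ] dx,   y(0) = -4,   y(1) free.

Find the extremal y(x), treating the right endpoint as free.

The Lagrangian L = (1/2) (y')^2 − 15 y gives
    ∂L/∂y = −15,   ∂L/∂y' = y'.
Euler-Lagrange: d/dx(y') − (−15) = 0, i.e. y'' + 15 = 0, so
    y(x) = −(15/2) x^2 + C1 x + C2.
Fixed left endpoint y(0) = -4 ⇒ C2 = -4.
The right endpoint x = 1 is free, so the natural (transversality) condition is ∂L/∂y' |_{x=1} = 0, i.e. y'(1) = 0.
Compute y'(x) = −15 x + C1, so y'(1) = −15 + C1 = 0 ⇒ C1 = 15.
Therefore the extremal is
    y(x) = −(15/2) x^2 + 15 x − 4.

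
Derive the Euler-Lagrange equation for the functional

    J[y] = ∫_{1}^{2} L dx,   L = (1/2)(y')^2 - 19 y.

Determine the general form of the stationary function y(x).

The Lagrangian is L = (1/2)(y')^2 - 19 y.
∂L/∂y = -19.
∂L/∂y' = y'.
The Euler-Lagrange equation d/dx(∂L/∂y') − ∂L/∂y = 0 becomes:
    y'' + 19 = 0
General solution: y(x) = -(19/2) x^2 + A x + B, where A and B are arbitrary constants fixed by the endpoint conditions.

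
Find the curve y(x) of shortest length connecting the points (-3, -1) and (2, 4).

Arc-length functional: J[y] = ∫ sqrt(1 + (y')^2) dx.
Lagrangian L = sqrt(1 + (y')^2) has no explicit y dependence, so ∂L/∂y = 0 and the Euler-Lagrange equation gives
    d/dx( y' / sqrt(1 + (y')^2) ) = 0  ⇒  y' / sqrt(1 + (y')^2) = const.
Hence y' is constant, so y(x) is affine.
Fitting the endpoints (-3, -1) and (2, 4):
    slope m = (4 − (-1)) / (2 − (-3)) = 1,
    intercept c = (-1) − m·(-3) = 2.
Extremal: y(x) = x + 2.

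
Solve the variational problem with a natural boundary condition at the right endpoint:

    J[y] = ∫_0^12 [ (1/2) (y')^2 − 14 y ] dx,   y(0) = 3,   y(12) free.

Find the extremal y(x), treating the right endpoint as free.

The Lagrangian L = (1/2) (y')^2 − 14 y gives
    ∂L/∂y = −14,   ∂L/∂y' = y'.
Euler-Lagrange: d/dx(y') − (−14) = 0, i.e. y'' + 14 = 0, so
    y(x) = −(14/2) x^2 + C1 x + C2.
Fixed left endpoint y(0) = 3 ⇒ C2 = 3.
The right endpoint x = 12 is free, so the natural (transversality) condition is ∂L/∂y' |_{x=12} = 0, i.e. y'(12) = 0.
Compute y'(x) = −14 x + C1, so y'(12) = −168 + C1 = 0 ⇒ C1 = 168.
Therefore the extremal is
    y(x) = −7 x^2 + 168 x + 3.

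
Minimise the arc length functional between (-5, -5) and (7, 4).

Arc-length functional: J[y] = ∫ sqrt(1 + (y')^2) dx.
Lagrangian L = sqrt(1 + (y')^2) has no explicit y dependence, so ∂L/∂y = 0 and the Euler-Lagrange equation gives
    d/dx( y' / sqrt(1 + (y')^2) ) = 0  ⇒  y' / sqrt(1 + (y')^2) = const.
Hence y' is constant, so y(x) is affine.
Fitting the endpoints (-5, -5) and (7, 4):
    slope m = (4 − (-5)) / (7 − (-5)) = 3/4,
    intercept c = (-5) − m·(-5) = -5/4.
Extremal: y(x) = (3/4) x - 5/4.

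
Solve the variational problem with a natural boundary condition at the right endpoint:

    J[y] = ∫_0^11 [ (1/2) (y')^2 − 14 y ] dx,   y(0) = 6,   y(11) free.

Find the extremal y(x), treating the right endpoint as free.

The Lagrangian L = (1/2) (y')^2 − 14 y gives
    ∂L/∂y = −14,   ∂L/∂y' = y'.
Euler-Lagrange: d/dx(y') − (−14) = 0, i.e. y'' + 14 = 0, so
    y(x) = −(14/2) x^2 + C1 x + C2.
Fixed left endpoint y(0) = 6 ⇒ C2 = 6.
The right endpoint x = 11 is free, so the natural (transversality) condition is ∂L/∂y' |_{x=11} = 0, i.e. y'(11) = 0.
Compute y'(x) = −14 x + C1, so y'(11) = −154 + C1 = 0 ⇒ C1 = 154.
Therefore the extremal is
    y(x) = −7 x^2 + 154 x + 6.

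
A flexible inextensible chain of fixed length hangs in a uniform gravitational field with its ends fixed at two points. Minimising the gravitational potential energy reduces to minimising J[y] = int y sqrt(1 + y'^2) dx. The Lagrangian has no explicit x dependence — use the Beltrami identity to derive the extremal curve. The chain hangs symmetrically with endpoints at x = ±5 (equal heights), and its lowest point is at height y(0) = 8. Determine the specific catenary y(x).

The Lagrangian L(y, y') = y sqrt(1 + y'^2) has no explicit x dependence, so the Beltrami identity applies:
    L − y' ∂L/∂y' = C.
Compute ∂L/∂y' = y · y' / sqrt(1 + y'^2). Then
    L − y' ∂L/∂y'
    = y sqrt(1 + y'^2) − y · y'^2 / sqrt(1 + y'^2)
    = y (1 + y'^2 − y'^2) / sqrt(1 + y'^2)
    = y / sqrt(1 + y'^2) = C.
Squaring gives y^2 = C^2 (1 + y'^2), i.e.
    y'^2 = y^2 / C^2 − 1.
Separating variables,
    dy / sqrt(y^2 − C^2) = dx / C,
and integrating gives arccosh(y / C) = (x − a)/C, so
    y(x) = C cosh((x − a)/C),
the catenary. The constants C and a are fixed by the two endpoint conditions (and, for the hanging-chain problem, the length constraint selects C).
Now fit the given data. The endpoints x = ±5 are symmetric at equal height, so the catenary is even about its minimum: a = 0 and y(x) = C cosh(x/C). The lowest point is y(0) = C cosh(0) = C, and we are told y(0) = 8, so C = 8. Therefore
    y(x) = 8 cosh(x/8),
and at the endpoints
    y(±5) = 8 cosh(5/8).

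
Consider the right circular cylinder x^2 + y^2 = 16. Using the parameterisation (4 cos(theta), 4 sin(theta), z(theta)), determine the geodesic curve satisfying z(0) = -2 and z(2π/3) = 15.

Parameterise the cylinder of radius R = 4 as
    r(θ) = (4 cos θ, 4 sin θ, z(θ)).
The arc-length element is
    ds = sqrt(16 + (dz/dθ)^2) dθ,
so the Lagrangian is L = sqrt(16 + z'^2).
L depends on z' only, not on z or θ, so ∂L/∂z = 0 and
    ∂L/∂z' = z' / sqrt(16 + z'^2).
The Euler-Lagrange equation gives
    d/dθ( z' / sqrt(16 + z'^2) ) = 0,
so z' is constant. Integrating once:
    z(θ) = a θ + b,
a helix on the cylinder (a straight line when the cylinder is unrolled). The constants a, b are determined by the endpoint conditions.
With endpoint conditions z(0) = -2 and z(2π/3) = 15: from z(0) = b we get b = -2, and a·2π/3 + -2 = 15 gives a = 51/(2π), so
    z(θ) = (51/(2π)) θ − 2.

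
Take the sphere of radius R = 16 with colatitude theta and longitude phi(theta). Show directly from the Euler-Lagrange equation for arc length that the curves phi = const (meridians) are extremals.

On the sphere of radius R = 16 with spherical coordinates (θ, φ), the induced metric is
    ds^2 = 256(dθ^2 + sin^2(θ) dφ^2).
Using θ as the parameter, the arc-length functional becomes
    J[φ] = ∫ 16 sqrt(1 + sin^2(θ) (dφ/dθ)^2) dθ.
So L = 16 sqrt(1 + sin^2(θ) φ'^2). Compute
    ∂L/∂φ = 0  (L has no explicit φ dependence),
    ∂L/∂φ' = 16 sin^2(θ) φ' / sqrt(1 + sin^2(θ) φ'^2).
For the candidate φ(θ) = c (constant), φ' = 0, so ∂L/∂φ' evaluated along the candidate vanishes, and ∂L/∂φ is identically zero. Hence
    d/dθ(∂L/∂φ') − ∂L/∂φ = 0
is satisfied. Therefore meridians φ = const are extremals of arc length — they are geodesics on the sphere.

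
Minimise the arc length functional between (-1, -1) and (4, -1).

Arc-length functional: J[y] = ∫ sqrt(1 + (y')^2) dx.
Lagrangian L = sqrt(1 + (y')^2) has no explicit y dependence, so ∂L/∂y = 0 and the Euler-Lagrange equation gives
    d/dx( y' / sqrt(1 + (y')^2) ) = 0  ⇒  y' / sqrt(1 + (y')^2) = const.
Hence y' is constant, so y(x) is affine.
Fitting the endpoints (-1, -1) and (4, -1):
    slope m = ((-1) − (-1)) / (4 − (-1)) = 0,
    intercept c = (-1) − m·(-1) = -1.
Extremal: y(x) = -1.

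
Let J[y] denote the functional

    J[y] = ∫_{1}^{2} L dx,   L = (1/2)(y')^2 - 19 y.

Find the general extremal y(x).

The Lagrangian is L = (1/2)(y')^2 - 19 y.
∂L/∂y = -19.
∂L/∂y' = y'.
The Euler-Lagrange equation d/dx(∂L/∂y') − ∂L/∂y = 0 becomes:
    y'' + 19 = 0
General solution: y(x) = -(19/2) x^2 + A x + B, where A and B are arbitrary constants fixed by the endpoint conditions.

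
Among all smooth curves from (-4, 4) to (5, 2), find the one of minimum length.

Arc-length functional: J[y] = ∫ sqrt(1 + (y')^2) dx.
Lagrangian L = sqrt(1 + (y')^2) has no explicit y dependence, so ∂L/∂y = 0 and the Euler-Lagrange equation gives
    d/dx( y' / sqrt(1 + (y')^2) ) = 0  ⇒  y' / sqrt(1 + (y')^2) = const.
Hence y' is constant, so y(x) is affine.
Fitting the endpoints (-4, 4) and (5, 2):
    slope m = (2 − 4) / (5 − (-4)) = -2/9,
    intercept c = 4 − m·(-4) = 28/9.
Extremal: y(x) = (-2/9) x + 28/9.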